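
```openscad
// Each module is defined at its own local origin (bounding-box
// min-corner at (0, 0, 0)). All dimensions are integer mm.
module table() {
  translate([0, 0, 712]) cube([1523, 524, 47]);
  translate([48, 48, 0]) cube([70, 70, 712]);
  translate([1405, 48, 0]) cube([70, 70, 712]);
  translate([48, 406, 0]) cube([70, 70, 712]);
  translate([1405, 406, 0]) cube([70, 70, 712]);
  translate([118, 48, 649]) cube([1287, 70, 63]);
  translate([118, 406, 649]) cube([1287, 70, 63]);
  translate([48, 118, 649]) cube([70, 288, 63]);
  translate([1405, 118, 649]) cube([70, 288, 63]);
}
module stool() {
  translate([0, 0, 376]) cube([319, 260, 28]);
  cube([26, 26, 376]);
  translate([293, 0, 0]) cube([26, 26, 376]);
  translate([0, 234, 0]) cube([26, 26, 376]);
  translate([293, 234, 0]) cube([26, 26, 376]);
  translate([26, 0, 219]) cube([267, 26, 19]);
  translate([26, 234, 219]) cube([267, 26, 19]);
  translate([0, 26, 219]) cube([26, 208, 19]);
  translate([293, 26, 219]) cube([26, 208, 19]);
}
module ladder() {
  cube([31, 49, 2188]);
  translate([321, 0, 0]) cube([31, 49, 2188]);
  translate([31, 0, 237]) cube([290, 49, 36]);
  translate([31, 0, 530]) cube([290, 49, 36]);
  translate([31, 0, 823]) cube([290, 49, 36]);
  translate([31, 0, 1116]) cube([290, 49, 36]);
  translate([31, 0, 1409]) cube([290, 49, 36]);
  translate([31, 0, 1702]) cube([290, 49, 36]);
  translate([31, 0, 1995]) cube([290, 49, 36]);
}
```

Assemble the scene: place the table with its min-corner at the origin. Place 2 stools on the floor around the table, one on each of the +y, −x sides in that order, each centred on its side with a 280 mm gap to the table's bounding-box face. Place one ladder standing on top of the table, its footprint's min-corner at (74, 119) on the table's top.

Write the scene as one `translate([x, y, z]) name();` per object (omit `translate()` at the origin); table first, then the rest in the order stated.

table();
translate([602, 804, 0]) stool();
translate([-599, 132, 0]) stool();
translate([74, 119, 759]) ladder();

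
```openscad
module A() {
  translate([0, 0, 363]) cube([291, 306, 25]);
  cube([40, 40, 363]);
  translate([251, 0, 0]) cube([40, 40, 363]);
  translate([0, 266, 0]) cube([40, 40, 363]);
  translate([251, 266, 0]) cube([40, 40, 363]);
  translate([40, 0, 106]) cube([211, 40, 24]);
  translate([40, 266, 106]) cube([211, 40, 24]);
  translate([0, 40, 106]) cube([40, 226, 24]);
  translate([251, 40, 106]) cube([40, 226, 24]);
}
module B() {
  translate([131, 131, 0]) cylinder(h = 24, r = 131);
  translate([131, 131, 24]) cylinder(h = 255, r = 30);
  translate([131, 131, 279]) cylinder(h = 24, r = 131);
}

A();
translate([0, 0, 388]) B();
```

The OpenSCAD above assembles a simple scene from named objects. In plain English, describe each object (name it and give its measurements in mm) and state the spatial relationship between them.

A is a four-legged stool. The seat is 291×306 mm, 25 mm thick, top at z = 388 mm. It stands on four square legs, each 40×40 mm in cross-section, from z = 0 to the seat underside, each flush with a corner of the seat. Four stretchers, 40 mm wide and 24 mm tall, connect adjacent legs with their undersides at z = 106 mm, each running between the inner faces of the legs it joins and aligned with the legs' outer faces on the other axis.

B is a spool: two coaxial disc flanges of radius 131 mm and thickness 24 mm, joined by a core cylinder of radius 30 mm and height 255 mm. The lower flange rests on z = 0 and the three cylinders share a vertical axis.

The spool is on top of the stool.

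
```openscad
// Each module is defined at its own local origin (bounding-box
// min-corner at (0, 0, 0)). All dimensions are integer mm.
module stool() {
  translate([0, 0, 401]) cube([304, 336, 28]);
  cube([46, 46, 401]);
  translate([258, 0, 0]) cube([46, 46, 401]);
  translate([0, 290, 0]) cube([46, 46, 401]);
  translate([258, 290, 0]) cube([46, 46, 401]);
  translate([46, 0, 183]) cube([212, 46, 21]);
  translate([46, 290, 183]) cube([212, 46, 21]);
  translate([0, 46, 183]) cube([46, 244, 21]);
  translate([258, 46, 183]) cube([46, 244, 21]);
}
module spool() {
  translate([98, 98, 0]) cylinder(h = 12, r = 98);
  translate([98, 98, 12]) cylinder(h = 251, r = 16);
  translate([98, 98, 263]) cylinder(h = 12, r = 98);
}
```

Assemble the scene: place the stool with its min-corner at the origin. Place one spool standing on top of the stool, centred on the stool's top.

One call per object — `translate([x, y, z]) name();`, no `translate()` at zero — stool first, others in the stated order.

stool();
translate([54, 70, 429]) spool();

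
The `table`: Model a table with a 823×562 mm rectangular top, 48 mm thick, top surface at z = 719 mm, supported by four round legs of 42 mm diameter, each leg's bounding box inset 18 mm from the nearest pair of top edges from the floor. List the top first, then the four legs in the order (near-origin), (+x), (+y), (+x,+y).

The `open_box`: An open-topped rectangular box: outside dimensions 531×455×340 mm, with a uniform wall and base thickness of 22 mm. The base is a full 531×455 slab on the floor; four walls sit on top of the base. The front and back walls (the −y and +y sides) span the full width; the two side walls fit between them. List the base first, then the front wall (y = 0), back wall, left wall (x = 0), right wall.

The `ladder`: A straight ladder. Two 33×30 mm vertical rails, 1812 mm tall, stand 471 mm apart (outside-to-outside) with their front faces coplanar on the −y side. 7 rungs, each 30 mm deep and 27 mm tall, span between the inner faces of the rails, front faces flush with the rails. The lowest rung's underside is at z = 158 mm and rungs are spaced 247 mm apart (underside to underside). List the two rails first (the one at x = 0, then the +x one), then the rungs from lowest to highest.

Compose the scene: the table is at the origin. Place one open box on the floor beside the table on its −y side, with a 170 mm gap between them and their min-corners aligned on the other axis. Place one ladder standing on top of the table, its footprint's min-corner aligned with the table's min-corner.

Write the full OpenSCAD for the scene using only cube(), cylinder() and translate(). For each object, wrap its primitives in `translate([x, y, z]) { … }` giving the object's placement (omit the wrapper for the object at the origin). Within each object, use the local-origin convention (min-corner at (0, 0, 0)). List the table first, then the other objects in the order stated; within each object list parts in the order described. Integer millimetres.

translate([0, 0, 671]) cube([823, 562, 48]);
translate([39, 39, 0]) cylinder(h = 671, r = 21);
translate([784, 39, 0]) cylinder(h = 671, r = 21);
translate([39, 523, 0]) cylinder(h = 671, r = 21);
translate([784, 523, 0]) cylinder(h = 671, r = 21);
translate([0, -625, 0]) {
  cube([531, 455, 22]);
  translate([0, 0, 22]) cube([531, 22, 318]);
  translate([0, 433, 22]) cube([531, 22, 318]);
  translate([0, 22, 22]) cube([22, 411, 318]);
  translate([509, 22, 22]) cube([22, 411, 318]);
}
translate([0, 0, 719]) {
  cube([33, 30, 1812]);
  translate([438, 0, 0]) cube([33, 30, 1812]);
  translate([33, 0, 158]) cube([405, 30, 27]);
  translate([33, 0, 405]) cube([405, 30, 27]);
  translate([33, 0, 652]) cube([405, 30, 27]);
  translate([33, 0, 899]) cube([405, 30, 27]);
  translate([33, 0, 1146]) cube([405, 30, 27]);
  translate([33, 0, 1393]) cube([405, 30, 27]);
  translate([33, 0, 1640]) cube([405, 30, 27]);
}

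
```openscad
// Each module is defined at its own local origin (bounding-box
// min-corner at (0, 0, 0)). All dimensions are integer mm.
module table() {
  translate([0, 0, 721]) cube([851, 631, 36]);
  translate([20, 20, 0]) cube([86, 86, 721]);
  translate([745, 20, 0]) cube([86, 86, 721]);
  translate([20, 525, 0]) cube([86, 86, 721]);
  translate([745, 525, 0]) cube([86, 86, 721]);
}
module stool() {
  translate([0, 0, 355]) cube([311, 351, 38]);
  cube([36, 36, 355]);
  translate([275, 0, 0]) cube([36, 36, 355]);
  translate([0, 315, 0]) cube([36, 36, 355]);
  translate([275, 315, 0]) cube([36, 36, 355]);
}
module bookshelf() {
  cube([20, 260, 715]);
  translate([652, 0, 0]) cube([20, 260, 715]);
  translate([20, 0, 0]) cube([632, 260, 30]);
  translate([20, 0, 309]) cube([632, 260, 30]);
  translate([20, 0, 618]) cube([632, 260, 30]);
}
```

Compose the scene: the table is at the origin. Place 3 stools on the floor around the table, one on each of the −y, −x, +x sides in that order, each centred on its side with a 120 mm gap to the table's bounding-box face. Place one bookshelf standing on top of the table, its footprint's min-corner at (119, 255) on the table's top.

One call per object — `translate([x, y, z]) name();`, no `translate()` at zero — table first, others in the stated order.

table();
translate([270, -471, 0]) stool();
translate([-431, 140, 0]) stool();
translate([971, 140, 0]) stool();
translate([119, 255, 757]) bookshelf();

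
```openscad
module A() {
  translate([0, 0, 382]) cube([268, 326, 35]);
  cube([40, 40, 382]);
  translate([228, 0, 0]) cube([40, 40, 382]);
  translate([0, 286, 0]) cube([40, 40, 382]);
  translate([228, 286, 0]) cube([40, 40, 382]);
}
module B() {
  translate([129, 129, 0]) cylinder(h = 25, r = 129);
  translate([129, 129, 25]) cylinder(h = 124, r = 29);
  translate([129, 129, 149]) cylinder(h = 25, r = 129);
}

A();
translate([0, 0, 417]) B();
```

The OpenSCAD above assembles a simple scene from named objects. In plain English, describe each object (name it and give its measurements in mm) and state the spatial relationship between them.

A is a four-legged stool. The seat is 268×326 mm, 35 mm thick, top at z = 417 mm. It stands on four square legs, each 40×40 mm in cross-section, from z = 0 to the seat underside, each flush with a corner of the seat.

B is a spool: two coaxial disc flanges of radius 129 mm and thickness 25 mm, joined by a core cylinder of radius 29 mm and height 124 mm. The lower flange rests on z = 0 and the three cylinders share a vertical axis.

The spool is on top of the stool.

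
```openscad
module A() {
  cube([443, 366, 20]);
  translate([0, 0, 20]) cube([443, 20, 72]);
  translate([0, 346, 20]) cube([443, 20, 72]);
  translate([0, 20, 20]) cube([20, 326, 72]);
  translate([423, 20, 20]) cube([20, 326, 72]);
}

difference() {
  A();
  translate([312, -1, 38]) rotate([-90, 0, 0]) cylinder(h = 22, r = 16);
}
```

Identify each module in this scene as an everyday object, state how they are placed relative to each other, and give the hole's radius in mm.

A is an open box. The open box has a circular hole through its front wall. The hole's radius is 16 mm.

The subtracted cylinder has r = 16 mm.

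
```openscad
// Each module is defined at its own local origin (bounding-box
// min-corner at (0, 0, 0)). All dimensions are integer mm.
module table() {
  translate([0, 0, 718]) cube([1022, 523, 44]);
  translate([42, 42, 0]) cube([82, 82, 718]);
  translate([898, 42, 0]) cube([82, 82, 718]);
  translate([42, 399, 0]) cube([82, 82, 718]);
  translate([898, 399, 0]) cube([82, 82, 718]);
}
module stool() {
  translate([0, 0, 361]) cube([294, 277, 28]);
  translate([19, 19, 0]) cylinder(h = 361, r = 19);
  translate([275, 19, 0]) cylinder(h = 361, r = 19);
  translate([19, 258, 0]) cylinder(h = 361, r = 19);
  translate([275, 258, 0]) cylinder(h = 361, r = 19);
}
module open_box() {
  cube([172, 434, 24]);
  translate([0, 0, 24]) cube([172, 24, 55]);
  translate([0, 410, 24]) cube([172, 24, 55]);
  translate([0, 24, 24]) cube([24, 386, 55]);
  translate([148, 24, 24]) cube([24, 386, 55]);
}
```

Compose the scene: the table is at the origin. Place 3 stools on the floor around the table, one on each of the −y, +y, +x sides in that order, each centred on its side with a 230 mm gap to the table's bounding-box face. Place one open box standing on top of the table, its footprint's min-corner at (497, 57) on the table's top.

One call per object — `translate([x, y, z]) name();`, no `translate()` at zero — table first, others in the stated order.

table();
translate([364, -507, 0]) stool();
translate([364, 753, 0]) stool();
translate([1252, 123, 0]) stool();
translate([497, 57, 762]) open_box();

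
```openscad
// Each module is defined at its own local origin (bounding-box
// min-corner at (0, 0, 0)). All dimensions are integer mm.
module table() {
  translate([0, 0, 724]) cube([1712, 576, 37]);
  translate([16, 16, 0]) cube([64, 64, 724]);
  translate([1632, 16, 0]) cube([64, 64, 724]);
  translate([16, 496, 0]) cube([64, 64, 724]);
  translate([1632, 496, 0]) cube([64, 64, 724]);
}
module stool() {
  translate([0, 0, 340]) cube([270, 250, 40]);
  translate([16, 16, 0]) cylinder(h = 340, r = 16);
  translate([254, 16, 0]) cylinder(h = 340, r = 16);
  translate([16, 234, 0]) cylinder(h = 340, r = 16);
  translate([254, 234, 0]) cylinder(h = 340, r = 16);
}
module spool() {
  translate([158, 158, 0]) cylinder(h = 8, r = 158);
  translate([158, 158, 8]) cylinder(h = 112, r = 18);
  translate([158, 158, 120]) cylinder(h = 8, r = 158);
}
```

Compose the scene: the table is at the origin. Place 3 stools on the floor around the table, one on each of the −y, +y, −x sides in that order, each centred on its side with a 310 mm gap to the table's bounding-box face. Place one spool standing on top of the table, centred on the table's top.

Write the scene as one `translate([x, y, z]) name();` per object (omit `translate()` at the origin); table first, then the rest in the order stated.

table();
translate([721, -560, 0]) stool();
translate([721, 886, 0]) stool();
translate([-580, 163, 0]) stool();
translate([698, 130, 761]) spool();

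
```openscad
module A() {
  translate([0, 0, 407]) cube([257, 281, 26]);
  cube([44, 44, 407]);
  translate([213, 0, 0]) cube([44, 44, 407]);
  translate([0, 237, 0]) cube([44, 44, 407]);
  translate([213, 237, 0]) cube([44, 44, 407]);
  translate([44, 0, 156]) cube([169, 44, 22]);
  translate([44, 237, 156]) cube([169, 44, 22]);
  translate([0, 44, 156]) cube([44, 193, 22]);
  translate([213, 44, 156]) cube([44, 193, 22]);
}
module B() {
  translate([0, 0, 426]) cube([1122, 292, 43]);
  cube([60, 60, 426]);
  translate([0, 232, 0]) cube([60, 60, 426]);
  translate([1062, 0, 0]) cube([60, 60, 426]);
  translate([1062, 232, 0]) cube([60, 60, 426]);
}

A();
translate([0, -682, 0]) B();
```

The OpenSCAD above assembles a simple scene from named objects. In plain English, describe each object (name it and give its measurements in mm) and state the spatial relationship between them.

A is a four-legged stool. The seat is 257×281 mm, 26 mm thick, top at z = 433 mm. It stands on four square legs, each 44×44 mm in cross-section, from z = 0 to the seat underside, each flush with a corner of the seat. Four stretchers, 44 mm wide and 22 mm tall, connect adjacent legs with their undersides at z = 156 mm, each running between the inner faces of the legs it joins and aligned with the legs' outer faces on the other axis.

B is a bench: a 1122×292 mm seat slab, 43 mm thick, top at z = 469 mm, on four 60×60 mm square legs flush with the seat corners and standing on z = 0.

The bench is on the floor beside the stool on its −y side.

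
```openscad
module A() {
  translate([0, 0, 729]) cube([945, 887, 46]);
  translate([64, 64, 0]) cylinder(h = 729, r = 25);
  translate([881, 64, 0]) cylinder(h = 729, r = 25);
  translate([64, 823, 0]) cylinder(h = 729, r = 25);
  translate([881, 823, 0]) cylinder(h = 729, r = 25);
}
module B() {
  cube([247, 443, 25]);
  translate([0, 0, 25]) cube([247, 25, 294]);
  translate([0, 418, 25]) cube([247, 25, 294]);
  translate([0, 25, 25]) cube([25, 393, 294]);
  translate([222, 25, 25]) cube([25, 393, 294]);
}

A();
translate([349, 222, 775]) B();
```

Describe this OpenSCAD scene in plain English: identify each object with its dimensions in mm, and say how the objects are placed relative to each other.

A is a rectangular dining table. The top is 945×887×46 mm with its upper surface at z = 775 mm. It stands on four round legs of 50 mm diameter, each leg's bounding box inset 39 mm from the nearest pair of top edges, running from the floor to the underside of the top.

B is an open storage box with external size 247×443×319 mm and wall thickness 25 mm (the base is also 25 mm thick). The base covers the whole footprint; the four walls stand on the base, with the y-facing walls full-width and the x-facing walls fitting between their inner faces.

The open box is on top of the table, centred.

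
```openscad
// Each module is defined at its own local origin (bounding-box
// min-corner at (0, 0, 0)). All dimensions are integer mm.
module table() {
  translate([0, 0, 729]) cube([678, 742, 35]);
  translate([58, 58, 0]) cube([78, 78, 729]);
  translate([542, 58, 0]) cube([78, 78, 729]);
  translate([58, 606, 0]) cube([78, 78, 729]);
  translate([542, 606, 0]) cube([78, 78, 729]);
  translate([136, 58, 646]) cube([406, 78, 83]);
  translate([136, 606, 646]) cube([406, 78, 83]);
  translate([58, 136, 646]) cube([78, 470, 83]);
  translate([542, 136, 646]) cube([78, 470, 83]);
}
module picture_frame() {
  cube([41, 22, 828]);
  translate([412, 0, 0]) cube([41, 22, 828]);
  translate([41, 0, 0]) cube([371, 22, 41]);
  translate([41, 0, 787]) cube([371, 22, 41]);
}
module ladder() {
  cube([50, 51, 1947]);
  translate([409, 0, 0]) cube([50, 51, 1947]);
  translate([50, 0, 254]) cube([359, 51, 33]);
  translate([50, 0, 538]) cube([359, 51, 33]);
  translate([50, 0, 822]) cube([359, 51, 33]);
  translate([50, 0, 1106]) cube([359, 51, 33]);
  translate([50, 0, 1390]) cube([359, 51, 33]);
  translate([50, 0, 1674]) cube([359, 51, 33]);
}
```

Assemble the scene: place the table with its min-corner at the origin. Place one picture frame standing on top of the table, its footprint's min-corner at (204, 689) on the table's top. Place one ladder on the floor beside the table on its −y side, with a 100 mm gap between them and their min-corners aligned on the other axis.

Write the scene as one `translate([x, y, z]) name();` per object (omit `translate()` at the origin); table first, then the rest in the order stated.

table();
translate([204, 689, 764]) picture_frame();
translate([0, -151, 0]) ladder();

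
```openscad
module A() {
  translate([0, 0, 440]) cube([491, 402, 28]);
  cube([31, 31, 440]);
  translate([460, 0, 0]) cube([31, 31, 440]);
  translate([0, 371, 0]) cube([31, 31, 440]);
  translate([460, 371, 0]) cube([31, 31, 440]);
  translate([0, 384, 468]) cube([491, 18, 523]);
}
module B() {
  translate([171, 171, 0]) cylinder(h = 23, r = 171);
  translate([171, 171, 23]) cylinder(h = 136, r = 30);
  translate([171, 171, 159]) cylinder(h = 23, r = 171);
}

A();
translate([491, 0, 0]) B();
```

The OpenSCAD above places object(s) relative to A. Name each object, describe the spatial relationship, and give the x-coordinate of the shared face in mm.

The chair's +x face and the spool's −x face are both at x = 491 mm.

A is a chair. B is a spool. The spool is against the chair's +x side, with their −y faces flush. The x-coordinate of the shared face is 491 mm.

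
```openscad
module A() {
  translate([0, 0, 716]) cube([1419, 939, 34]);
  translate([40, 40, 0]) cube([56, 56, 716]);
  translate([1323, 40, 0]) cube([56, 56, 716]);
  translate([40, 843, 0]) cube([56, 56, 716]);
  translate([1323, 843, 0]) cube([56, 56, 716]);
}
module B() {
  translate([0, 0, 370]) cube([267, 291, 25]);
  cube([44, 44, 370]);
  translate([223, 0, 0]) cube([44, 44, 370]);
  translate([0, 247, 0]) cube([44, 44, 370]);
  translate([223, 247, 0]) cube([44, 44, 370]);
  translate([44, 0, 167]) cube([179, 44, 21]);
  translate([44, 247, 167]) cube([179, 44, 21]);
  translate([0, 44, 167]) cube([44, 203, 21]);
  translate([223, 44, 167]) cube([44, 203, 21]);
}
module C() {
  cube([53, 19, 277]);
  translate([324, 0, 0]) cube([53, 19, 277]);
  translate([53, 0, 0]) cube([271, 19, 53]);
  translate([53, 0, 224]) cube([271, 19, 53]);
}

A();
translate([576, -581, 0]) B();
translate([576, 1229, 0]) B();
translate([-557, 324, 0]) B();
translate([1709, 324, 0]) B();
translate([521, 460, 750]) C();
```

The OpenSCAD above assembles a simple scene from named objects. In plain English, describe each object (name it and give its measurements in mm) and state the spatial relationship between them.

A is a table: top 1419 mm (x) × 939 mm (y), 34 mm thick, upper face at z = 750 mm, on four 56×56 mm square legs, each inset 40 mm from the nearest pair of top edges, running from z = 0 to the bottom of the top.

B is a simple wooden stool: a rectangular seat 267 mm (x) by 291 mm (y), 25 mm thick, top face at z = 395 mm, on four square legs, each 44×44 mm in cross-section. The legs rest on z = 0, each flush with a corner of the seat. Four stretchers, 44 mm wide and 21 mm tall, connect adjacent legs with their undersides at z = 167 mm, each running between the inner faces of the legs it joins and aligned with the legs' outer faces on the other axis.

C is a picture frame with a 271×171 mm rectangular opening (x by z) and a uniform 53 mm border on every side. Frame depth is 19 mm along y. It is built from two vertical stiles running the full outside height and two horizontal rails spanning the gap between the stiles.

Four stools sit around the table at the −y, +y, −x, +x sides. The picture frame is on top of the table, centred.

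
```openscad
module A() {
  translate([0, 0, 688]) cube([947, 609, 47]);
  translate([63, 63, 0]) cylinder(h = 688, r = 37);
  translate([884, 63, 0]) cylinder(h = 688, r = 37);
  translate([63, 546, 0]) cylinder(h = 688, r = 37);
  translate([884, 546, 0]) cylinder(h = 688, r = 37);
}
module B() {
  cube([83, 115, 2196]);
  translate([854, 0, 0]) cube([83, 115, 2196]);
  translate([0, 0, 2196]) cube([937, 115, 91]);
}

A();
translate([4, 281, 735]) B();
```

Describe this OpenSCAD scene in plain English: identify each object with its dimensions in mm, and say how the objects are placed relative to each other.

A is a rectangular dining table. The top is 947×609×47 mm with its upper surface at z = 735 mm. It stands on four round legs of 74 mm diameter, each leg's bounding box inset 26 mm from the nearest pair of top edges, running from the floor to the underside of the top.

B is a rectangular door frame: two vertical jambs of 83×115 mm section, 2196 mm tall, with a clear opening 771 mm wide between their inner faces. A header 91 mm tall and 115 mm deep lies on top of the jambs and spans the full outside width.

The door frame is on top of the table.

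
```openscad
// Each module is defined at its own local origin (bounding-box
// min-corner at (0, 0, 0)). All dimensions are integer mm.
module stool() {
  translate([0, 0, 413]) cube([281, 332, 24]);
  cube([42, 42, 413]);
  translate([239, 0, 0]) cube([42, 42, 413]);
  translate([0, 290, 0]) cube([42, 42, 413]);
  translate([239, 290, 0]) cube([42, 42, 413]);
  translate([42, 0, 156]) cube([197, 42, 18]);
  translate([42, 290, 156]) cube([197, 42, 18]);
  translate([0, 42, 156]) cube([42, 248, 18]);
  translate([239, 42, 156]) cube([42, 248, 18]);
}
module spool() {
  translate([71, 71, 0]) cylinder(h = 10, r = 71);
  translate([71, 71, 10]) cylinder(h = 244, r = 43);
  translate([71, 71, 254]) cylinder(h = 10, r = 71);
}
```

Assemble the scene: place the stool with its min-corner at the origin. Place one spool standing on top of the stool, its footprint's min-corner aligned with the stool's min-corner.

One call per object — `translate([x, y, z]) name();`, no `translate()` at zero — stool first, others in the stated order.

stool();
translate([0, 0, 437]) spool();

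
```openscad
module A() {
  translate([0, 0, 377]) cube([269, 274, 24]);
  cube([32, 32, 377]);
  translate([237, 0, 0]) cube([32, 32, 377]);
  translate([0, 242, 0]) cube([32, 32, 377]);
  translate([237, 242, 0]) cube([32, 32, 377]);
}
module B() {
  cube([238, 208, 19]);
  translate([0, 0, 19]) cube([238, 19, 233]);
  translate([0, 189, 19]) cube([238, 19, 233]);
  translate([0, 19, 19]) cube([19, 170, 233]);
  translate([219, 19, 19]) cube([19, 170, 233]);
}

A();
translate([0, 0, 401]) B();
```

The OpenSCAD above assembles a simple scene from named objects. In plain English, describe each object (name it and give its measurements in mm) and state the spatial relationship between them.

A is a four-legged stool. The seat is 269×274 mm, 24 mm thick, top at z = 401 mm. It stands on four square legs, each 32×32 mm in cross-section, from z = 0 to the seat underside, each flush with a corner of the seat.

B is an open-topped rectangular box: outside dimensions 238×208×252 mm, with a uniform wall and base thickness of 19 mm. The base is a full 238×208 slab on the floor; four walls sit on top of the base. The front and back walls (the −y and +y sides) span the full width; the two side walls fit between them.

The open box is on top of the stool.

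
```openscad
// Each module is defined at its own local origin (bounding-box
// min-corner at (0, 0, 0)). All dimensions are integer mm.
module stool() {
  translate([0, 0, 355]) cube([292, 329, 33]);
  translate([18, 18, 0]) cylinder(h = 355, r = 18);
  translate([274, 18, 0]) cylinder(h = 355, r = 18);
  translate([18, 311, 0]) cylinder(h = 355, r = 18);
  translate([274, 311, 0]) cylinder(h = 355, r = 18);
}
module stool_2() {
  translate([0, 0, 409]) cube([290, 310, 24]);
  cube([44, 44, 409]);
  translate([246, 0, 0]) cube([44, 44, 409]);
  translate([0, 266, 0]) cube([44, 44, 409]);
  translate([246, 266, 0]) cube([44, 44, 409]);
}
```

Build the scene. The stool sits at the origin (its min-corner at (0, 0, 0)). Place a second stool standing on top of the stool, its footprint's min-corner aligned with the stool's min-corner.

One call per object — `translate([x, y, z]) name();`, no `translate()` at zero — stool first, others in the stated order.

stool();
translate([0, 0, 388]) stool_2();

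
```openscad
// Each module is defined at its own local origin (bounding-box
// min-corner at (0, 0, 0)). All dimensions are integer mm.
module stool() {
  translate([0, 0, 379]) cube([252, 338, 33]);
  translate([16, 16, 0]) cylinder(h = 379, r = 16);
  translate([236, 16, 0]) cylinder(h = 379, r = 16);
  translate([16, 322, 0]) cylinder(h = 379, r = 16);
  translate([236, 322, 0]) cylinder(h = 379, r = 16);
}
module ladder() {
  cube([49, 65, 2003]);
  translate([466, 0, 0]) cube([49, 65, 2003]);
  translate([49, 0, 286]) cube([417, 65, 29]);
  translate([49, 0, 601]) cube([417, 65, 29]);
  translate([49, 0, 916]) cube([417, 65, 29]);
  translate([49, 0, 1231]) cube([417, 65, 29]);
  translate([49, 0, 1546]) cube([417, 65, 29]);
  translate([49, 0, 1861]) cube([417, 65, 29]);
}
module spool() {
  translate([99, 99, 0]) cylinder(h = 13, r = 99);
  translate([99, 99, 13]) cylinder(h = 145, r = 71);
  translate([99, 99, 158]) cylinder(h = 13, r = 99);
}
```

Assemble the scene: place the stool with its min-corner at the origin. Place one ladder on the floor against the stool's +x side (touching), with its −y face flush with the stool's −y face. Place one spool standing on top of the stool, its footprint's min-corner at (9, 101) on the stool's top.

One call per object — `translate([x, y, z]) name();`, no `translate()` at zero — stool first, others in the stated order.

stool();
translate([252, 0, 0]) ladder();
translate([9, 101, 412]) spool();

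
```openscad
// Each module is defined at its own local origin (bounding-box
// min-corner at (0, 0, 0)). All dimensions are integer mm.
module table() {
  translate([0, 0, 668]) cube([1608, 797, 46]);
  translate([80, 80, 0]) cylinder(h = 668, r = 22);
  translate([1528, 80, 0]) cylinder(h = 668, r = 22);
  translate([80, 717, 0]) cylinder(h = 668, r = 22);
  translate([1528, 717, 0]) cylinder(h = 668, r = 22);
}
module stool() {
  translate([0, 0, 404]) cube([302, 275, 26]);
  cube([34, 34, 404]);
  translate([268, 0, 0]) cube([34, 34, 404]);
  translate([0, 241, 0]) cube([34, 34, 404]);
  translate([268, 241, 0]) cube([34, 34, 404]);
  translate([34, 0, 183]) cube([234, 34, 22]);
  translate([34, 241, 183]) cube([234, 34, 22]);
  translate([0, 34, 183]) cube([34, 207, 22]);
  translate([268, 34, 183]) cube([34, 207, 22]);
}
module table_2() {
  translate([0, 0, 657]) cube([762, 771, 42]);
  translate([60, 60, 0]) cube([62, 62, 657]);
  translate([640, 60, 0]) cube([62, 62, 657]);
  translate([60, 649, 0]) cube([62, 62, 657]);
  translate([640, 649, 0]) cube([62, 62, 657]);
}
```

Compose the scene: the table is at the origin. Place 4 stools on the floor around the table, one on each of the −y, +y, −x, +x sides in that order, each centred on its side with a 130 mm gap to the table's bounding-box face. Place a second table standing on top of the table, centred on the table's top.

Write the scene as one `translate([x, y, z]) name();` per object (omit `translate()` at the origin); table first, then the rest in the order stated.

table();
translate([653, -405, 0]) stool();
translate([653, 927, 0]) stool();
translate([-432, 261, 0]) stool();
translate([1738, 261, 0]) stool();
translate([423, 13, 714]) table_2();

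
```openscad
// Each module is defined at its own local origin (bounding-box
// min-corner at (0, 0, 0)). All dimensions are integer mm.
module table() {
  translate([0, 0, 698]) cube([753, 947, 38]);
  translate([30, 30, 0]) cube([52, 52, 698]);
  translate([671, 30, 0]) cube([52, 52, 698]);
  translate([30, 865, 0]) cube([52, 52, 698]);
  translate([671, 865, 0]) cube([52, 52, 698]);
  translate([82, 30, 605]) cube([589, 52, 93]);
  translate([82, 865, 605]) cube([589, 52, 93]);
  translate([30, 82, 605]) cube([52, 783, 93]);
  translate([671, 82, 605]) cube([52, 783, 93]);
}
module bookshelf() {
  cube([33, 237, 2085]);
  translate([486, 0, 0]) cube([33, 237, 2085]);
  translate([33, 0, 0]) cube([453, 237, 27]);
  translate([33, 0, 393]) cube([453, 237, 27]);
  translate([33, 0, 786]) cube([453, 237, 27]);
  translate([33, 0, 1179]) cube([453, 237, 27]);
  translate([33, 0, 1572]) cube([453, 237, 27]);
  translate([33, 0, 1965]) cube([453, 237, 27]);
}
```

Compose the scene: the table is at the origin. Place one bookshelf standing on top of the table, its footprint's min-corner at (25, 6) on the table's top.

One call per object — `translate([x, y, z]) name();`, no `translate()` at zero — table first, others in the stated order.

table();
translate([25, 6, 736]) bookshelf();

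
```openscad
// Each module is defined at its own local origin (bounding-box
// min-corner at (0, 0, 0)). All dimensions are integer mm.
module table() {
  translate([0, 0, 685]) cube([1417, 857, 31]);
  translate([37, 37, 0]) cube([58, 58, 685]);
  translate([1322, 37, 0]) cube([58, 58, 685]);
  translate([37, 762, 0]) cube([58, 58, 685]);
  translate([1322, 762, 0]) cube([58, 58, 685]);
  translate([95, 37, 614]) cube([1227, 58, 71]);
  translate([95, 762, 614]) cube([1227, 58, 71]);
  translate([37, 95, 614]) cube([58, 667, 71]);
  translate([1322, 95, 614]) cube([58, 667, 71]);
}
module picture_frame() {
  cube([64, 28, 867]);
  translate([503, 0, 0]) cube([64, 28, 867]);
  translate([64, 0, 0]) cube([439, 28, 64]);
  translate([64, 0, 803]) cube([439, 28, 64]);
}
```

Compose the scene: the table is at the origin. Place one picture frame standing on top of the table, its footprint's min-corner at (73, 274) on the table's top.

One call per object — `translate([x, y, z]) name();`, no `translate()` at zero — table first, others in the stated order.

table();
translate([73, 274, 716]) picture_frame();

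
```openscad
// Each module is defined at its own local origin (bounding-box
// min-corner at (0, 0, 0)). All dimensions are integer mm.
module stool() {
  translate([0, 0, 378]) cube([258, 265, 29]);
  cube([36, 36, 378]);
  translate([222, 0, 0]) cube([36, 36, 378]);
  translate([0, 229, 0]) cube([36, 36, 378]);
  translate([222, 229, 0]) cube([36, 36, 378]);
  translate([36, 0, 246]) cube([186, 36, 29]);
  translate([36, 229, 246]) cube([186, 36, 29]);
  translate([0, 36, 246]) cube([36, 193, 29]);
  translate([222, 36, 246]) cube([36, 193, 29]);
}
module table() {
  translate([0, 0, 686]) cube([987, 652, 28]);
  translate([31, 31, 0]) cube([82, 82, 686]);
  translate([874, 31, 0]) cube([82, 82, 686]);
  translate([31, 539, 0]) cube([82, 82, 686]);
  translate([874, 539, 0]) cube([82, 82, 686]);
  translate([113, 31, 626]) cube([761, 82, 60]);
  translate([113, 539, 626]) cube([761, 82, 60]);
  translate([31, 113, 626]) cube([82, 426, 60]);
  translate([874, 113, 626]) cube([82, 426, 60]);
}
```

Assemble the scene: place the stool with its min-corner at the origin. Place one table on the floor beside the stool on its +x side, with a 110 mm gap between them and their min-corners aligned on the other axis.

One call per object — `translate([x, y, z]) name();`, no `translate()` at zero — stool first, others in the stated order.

stool();
translate([368, 0, 0]) table();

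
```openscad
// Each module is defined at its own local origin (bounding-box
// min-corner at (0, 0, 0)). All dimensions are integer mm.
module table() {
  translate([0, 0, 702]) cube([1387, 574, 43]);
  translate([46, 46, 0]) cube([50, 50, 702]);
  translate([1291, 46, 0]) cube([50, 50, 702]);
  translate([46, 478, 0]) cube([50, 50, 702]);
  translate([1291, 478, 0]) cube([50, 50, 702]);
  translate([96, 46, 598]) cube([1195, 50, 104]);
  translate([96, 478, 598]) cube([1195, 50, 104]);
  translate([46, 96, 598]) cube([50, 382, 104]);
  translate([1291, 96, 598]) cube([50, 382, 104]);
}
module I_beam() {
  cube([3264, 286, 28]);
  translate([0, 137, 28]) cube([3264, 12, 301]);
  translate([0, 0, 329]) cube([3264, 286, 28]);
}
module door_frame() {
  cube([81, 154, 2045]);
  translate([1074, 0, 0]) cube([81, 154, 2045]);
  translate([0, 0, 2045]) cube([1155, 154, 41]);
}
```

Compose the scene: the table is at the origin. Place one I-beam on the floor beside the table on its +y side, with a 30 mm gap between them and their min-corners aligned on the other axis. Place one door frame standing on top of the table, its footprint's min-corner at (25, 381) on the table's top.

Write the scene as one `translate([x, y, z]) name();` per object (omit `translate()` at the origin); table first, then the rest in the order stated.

table();
translate([0, 604, 0]) I_beam();
translate([25, 381, 745]) door_frame();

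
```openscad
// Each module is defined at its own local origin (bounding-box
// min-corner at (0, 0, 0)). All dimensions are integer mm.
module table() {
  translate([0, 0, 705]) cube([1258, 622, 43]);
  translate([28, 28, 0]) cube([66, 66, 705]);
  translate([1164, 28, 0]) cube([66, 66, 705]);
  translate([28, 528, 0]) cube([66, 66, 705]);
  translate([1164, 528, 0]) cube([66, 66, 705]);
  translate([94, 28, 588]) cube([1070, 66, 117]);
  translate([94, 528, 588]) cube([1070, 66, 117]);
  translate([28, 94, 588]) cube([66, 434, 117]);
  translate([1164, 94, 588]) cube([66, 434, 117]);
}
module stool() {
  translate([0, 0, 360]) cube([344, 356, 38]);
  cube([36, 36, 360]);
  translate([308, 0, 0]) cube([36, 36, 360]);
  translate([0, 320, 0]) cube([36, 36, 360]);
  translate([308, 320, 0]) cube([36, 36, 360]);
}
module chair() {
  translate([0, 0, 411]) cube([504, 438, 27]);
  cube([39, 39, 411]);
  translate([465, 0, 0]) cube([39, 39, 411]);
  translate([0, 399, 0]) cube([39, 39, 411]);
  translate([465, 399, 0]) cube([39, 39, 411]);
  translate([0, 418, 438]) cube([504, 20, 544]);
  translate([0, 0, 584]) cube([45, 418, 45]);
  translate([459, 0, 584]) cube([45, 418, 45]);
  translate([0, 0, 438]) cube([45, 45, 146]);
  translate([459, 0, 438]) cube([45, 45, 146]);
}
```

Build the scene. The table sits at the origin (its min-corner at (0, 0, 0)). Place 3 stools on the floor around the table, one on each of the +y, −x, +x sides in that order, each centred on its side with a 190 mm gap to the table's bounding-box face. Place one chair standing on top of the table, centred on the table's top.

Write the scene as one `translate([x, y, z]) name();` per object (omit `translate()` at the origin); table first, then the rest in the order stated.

table();
translate([457, 812, 0]) stool();
translate([-534, 133, 0]) stool();
translate([1448, 133, 0]) stool();
translate([377, 92, 748]) chair();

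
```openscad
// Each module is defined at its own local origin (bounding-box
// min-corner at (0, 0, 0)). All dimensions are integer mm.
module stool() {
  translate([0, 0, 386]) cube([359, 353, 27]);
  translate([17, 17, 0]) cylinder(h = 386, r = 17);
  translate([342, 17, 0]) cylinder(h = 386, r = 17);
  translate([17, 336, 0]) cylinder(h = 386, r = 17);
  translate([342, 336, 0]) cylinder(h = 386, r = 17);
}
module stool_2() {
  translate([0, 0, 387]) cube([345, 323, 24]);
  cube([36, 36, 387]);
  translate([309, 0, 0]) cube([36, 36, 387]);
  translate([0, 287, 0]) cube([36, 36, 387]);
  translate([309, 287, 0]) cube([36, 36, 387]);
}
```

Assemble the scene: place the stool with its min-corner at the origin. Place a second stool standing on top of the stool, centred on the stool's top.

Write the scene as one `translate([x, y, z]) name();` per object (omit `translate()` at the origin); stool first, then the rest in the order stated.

stool();
translate([7, 15, 413]) stool_2();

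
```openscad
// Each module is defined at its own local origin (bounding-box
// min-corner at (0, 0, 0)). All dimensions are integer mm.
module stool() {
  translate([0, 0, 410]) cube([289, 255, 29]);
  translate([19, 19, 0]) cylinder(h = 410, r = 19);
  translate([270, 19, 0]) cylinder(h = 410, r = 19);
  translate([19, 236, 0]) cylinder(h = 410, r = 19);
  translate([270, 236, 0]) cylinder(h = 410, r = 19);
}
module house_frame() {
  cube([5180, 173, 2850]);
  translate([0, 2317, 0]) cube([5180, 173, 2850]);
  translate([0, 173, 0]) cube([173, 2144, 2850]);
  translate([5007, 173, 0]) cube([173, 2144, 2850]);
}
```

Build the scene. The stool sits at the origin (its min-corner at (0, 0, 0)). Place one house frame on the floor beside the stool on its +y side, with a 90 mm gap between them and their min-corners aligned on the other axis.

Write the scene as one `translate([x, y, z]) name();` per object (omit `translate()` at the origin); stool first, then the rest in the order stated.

stool();
translate([0, 345, 0]) house_frame();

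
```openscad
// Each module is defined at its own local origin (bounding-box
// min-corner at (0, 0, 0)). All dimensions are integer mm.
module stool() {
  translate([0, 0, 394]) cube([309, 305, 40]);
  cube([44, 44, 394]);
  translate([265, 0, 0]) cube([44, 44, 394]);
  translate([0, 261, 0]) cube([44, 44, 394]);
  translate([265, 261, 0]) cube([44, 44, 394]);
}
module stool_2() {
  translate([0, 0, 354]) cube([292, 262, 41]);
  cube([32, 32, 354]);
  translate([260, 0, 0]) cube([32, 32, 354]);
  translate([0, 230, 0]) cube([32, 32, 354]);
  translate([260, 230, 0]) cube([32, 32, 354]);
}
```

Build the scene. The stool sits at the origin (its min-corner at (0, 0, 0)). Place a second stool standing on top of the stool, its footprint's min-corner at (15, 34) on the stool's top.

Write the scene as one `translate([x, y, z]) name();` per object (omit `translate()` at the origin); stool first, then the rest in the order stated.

stool();
translate([15, 34, 434]) stool_2();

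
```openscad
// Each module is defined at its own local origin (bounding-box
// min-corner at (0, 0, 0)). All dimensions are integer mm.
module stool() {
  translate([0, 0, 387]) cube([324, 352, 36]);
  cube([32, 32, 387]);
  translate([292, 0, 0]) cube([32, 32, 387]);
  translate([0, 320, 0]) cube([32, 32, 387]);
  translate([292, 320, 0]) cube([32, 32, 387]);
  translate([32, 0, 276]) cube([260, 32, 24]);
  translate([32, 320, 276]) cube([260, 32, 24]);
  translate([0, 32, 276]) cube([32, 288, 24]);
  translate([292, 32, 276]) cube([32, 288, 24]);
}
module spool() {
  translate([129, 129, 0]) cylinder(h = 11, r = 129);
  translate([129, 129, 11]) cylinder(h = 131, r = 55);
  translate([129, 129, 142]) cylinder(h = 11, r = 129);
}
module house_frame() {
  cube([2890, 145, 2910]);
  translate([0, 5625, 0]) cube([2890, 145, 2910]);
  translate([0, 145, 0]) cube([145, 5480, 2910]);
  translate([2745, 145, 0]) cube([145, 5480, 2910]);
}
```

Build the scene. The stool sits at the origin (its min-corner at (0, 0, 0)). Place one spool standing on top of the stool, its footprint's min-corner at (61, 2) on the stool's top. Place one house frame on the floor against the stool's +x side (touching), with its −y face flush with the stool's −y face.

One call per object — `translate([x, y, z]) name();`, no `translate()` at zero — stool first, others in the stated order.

stool();
translate([61, 2, 423]) spool();
translate([324, 0, 0]) house_frame();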